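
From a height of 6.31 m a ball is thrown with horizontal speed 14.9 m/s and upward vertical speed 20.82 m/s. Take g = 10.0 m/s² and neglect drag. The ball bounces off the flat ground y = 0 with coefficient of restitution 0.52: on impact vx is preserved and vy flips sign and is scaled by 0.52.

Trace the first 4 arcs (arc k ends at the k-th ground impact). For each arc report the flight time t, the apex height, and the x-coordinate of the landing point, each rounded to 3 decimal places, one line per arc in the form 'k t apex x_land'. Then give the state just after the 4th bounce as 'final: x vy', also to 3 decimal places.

Arc 1: start y=6.310, vy=20.820 → t=4.448, apex=27.984, x_land=66.271, impact vy=-23.657
  bounce: vy ← 0.52·23.657 = 12.302
Arc 2: start y=0.000, vy=12.302 → t=2.460, apex=7.567, x_land=102.931, impact vy=-12.302
  bounce: vy ← 0.52·12.302 = 6.397
Arc 3: start y=0.000, vy=6.397 → t=1.279, apex=2.046, x_land=121.994, impact vy=-6.397
  bounce: vy ← 0.52·6.397 = 3.326
Arc 4: start y=0.000, vy=3.326 → t=0.665, apex=0.553, x_land=131.906, impact vy=-3.326
  bounce: vy ← 0.52·3.326 = 1.730

1 4.448 27.984 66.271
2 2.460 7.567 102.931
3 1.279 2.046 121.994
4 0.665 0.553 131.906
final: 131.906 1.730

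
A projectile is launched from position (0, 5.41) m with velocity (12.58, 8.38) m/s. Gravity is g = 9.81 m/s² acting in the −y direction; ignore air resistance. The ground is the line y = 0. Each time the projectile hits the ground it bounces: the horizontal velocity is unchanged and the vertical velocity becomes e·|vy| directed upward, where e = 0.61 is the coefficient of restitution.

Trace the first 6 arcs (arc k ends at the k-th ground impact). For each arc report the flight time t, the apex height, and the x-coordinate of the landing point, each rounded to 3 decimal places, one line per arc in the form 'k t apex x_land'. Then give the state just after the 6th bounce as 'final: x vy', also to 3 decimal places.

Arc 1: start y=5.410, vy=8.380 → t=2.208, apex=8.989, x_land=27.777, impact vy=-13.280
  bounce: vy ← 0.61·13.280 = 8.101
Arc 2: start y=0.000, vy=8.101 → t=1.652, apex=3.345, x_land=48.553, impact vy=-8.101
  bounce: vy ← 0.61·8.101 = 4.942
Arc 3: start y=0.000, vy=4.942 → t=1.007, apex=1.245, x_land=61.227, impact vy=-4.942
  bounce: vy ← 0.61·4.942 = 3.014
Arc 4: start y=0.000, vy=3.014 → t=0.615, apex=0.463, x_land=68.959, impact vy=-3.014
  bounce: vy ← 0.61·3.014 = 1.839
Arc 5: start y=0.000, vy=1.839 → t=0.375, apex=0.172, x_land=73.675, impact vy=-1.839
  bounce: vy ← 0.61·1.839 = 1.122
Arc 6: start y=0.000, vy=1.122 → t=0.229, apex=0.064, x_land=76.551, impact vy=-1.122
  bounce: vy ← 0.61·1.122 = 0.684

1 2.208 8.989 27.777
2 1.652 3.345 48.553
3 1.007 1.245 61.227
4 0.615 0.463 68.959
5 0.375 0.172 73.675
6 0.229 0.064 76.551
final: 76.551 0.684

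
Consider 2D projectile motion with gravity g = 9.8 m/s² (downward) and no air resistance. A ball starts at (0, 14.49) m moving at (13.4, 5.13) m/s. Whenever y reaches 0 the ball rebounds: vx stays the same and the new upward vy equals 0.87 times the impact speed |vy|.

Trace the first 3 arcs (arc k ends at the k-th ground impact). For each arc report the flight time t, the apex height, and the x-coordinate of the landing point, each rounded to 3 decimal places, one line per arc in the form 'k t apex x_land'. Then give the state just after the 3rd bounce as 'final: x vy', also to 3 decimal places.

1 2.321 15.833 31.102
2 3.128 11.984 73.013
3 2.721 9.071 109.476
final: 109.476 11.600

Arc 1: start y=14.490, vy=5.130 → t=2.321, apex=15.833, x_land=31.102, impact vy=-17.616
  bounce: vy ← 0.87·17.616 = 15.326
Arc 2: start y=0.000, vy=15.326 → t=3.128, apex=11.984, x_land=73.013, impact vy=-15.326
  bounce: vy ← 0.87·15.326 = 13.333
Arc 3: start y=0.000, vy=13.333 → t=2.721, apex=9.071, x_land=109.476, impact vy=-13.333
  bounce: vy ← 0.87·13.333 = 11.600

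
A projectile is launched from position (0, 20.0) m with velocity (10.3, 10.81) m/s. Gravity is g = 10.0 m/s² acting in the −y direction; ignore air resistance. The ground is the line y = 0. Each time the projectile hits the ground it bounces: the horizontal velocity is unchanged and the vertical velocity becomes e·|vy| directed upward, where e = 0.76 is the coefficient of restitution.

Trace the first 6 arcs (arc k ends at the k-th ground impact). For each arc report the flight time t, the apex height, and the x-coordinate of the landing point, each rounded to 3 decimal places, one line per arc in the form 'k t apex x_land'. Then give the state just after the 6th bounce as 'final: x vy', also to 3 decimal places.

1 3.354 25.843 34.551
2 3.456 14.927 70.144
3 2.626 8.622 97.195
4 1.996 4.980 117.753
5 1.517 2.876 133.378
6 1.153 1.661 145.252
final: 145.252 4.381

Arc 1: start y=20.000, vy=10.810 → t=3.354, apex=25.843, x_land=34.551, impact vy=-22.734
  bounce: vy ← 0.76·22.734 = 17.278
Arc 2: start y=0.000, vy=17.278 → t=3.456, apex=14.927, x_land=70.144, impact vy=-17.278
  bounce: vy ← 0.76·17.278 = 13.131
Arc 3: start y=0.000, vy=13.131 → t=2.626, apex=8.622, x_land=97.195, impact vy=-13.131
  bounce: vy ← 0.76·13.131 = 9.980
Arc 4: start y=0.000, vy=9.980 → t=1.996, apex=4.980, x_land=117.753, impact vy=-9.980
  bounce: vy ← 0.76·9.980 = 7.585
Arc 5: start y=0.000, vy=7.585 → t=1.517, apex=2.876, x_land=133.378, impact vy=-7.585
  bounce: vy ← 0.76·7.585 = 5.764
Arc 6: start y=0.000, vy=5.764 → t=1.153, apex=1.661, x_land=145.252, impact vy=-5.764
  bounce: vy ← 0.76·5.764 = 4.381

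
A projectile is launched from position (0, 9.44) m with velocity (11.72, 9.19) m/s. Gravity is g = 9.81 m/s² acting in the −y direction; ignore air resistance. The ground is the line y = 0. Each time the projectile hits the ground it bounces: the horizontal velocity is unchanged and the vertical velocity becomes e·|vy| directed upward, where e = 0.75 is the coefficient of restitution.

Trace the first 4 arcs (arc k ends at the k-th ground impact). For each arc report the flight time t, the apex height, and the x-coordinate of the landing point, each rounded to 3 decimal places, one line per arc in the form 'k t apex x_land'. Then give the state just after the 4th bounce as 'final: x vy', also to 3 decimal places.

Arc 1: start y=9.440, vy=9.190 → t=2.611, apex=13.745, x_land=30.598, impact vy=-16.422
  bounce: vy ← 0.75·16.422 = 12.316
Arc 2: start y=0.000, vy=12.316 → t=2.511, apex=7.731, x_land=60.026, impact vy=-12.316
  bounce: vy ← 0.75·12.316 = 9.237
Arc 3: start y=0.000, vy=9.237 → t=1.883, apex=4.349, x_land=82.098, impact vy=-9.237
  bounce: vy ← 0.75·9.237 = 6.928
Arc 4: start y=0.000, vy=6.928 → t=1.412, apex=2.446, x_land=98.651, impact vy=-6.928
  bounce: vy ← 0.75·6.928 = 5.196

1 2.611 13.745 30.598
2 2.511 7.731 60.026
3 1.883 4.349 82.098
4 1.412 2.446 98.651
final: 98.651 5.196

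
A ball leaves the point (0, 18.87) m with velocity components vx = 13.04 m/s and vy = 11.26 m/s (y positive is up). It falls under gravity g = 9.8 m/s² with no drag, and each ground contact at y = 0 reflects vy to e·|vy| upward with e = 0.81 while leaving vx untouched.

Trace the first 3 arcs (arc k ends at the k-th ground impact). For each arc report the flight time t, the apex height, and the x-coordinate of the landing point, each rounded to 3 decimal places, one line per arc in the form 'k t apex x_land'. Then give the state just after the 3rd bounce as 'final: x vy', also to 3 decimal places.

1 3.423 25.339 44.636
2 3.684 16.625 92.674
3 2.984 10.908 131.585
final: 131.585 11.843

Arc 1: start y=18.870, vy=11.260 → t=3.423, apex=25.339, x_land=44.636, impact vy=-22.285
  bounce: vy ← 0.81·22.285 = 18.051
Arc 2: start y=0.000, vy=18.051 → t=3.684, apex=16.625, x_land=92.674, impact vy=-18.051
  bounce: vy ← 0.81·18.051 = 14.621
Arc 3: start y=0.000, vy=14.621 → t=2.984, apex=10.908, x_land=131.585, impact vy=-14.621
  bounce: vy ← 0.81·14.621 = 11.843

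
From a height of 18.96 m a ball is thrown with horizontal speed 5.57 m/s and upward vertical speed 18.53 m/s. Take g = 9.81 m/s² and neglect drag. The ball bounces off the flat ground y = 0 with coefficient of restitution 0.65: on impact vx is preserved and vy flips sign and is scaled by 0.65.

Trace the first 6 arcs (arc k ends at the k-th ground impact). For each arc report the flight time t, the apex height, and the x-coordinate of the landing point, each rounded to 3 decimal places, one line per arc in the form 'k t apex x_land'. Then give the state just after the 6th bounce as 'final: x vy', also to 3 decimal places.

Arc 1: start y=18.960, vy=18.530 → t=4.615, apex=36.461, x_land=25.707, impact vy=-26.746
  bounce: vy ← 0.65·26.746 = 17.385
Arc 2: start y=0.000, vy=17.385 → t=3.544, apex=15.405, x_land=45.449, impact vy=-17.385
  bounce: vy ← 0.65·17.385 = 11.300
Arc 3: start y=0.000, vy=11.300 → t=2.304, apex=6.508, x_land=58.282, impact vy=-11.300
  bounce: vy ← 0.65·11.300 = 7.345
Arc 4: start y=0.000, vy=7.345 → t=1.497, apex=2.750, x_land=66.622, impact vy=-7.345
  bounce: vy ← 0.65·7.345 = 4.774
Arc 5: start y=0.000, vy=4.774 → t=0.973, apex=1.162, x_land=72.044, impact vy=-4.774
  bounce: vy ← 0.65·4.774 = 3.103
Arc 6: start y=0.000, vy=3.103 → t=0.633, apex=0.491, x_land=75.568, impact vy=-3.103
  bounce: vy ← 0.65·3.103 = 2.017

1 4.615 36.461 25.707
2 3.544 15.405 45.449
3 2.304 6.508 58.282
4 1.497 2.750 66.622
5 0.973 1.162 72.044
6 0.633 0.491 75.568
final: 75.568 2.017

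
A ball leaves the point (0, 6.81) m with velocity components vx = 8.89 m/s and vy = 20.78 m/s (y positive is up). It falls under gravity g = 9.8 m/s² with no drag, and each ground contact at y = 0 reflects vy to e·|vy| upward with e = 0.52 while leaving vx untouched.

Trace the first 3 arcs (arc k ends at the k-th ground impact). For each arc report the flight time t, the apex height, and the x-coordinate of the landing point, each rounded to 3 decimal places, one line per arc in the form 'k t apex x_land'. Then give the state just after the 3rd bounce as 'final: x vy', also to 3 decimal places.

1 4.547 28.841 40.418
2 2.523 7.799 62.849
3 1.312 2.109 74.513
final: 74.513 3.343

Arc 1: start y=6.810, vy=20.780 → t=4.547, apex=28.841, x_land=40.418, impact vy=-23.776
  bounce: vy ← 0.52·23.776 = 12.363
Arc 2: start y=0.000, vy=12.363 → t=2.523, apex=7.799, x_land=62.849, impact vy=-12.363
  bounce: vy ← 0.52·12.363 = 6.429
Arc 3: start y=0.000, vy=6.429 → t=1.312, apex=2.109, x_land=74.513, impact vy=-6.429
  bounce: vy ← 0.52·6.429 = 3.343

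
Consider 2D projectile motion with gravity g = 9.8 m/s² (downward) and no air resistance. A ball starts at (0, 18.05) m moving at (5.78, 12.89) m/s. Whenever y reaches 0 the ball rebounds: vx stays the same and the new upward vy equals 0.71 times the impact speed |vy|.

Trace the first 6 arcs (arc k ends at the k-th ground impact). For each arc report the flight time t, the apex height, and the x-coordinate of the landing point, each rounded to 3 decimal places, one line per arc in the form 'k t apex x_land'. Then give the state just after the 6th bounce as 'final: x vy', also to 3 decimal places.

1 3.642 26.527 21.051
2 3.304 13.372 40.148
3 2.346 6.741 53.707
4 1.666 3.398 63.334
5 1.183 1.713 70.169
6 0.840 0.864 75.021
final: 75.021 2.921

Arc 1: start y=18.050, vy=12.890 → t=3.642, apex=26.527, x_land=21.051, impact vy=-22.802
  bounce: vy ← 0.71·22.802 = 16.189
Arc 2: start y=0.000, vy=16.189 → t=3.304, apex=13.372, x_land=40.148, impact vy=-16.189
  bounce: vy ← 0.71·16.189 = 11.494
Arc 3: start y=0.000, vy=11.494 → t=2.346, apex=6.741, x_land=53.707, impact vy=-11.494
  bounce: vy ← 0.71·11.494 = 8.161
Arc 4: start y=0.000, vy=8.161 → t=1.666, apex=3.398, x_land=63.334, impact vy=-8.161
  bounce: vy ← 0.71·8.161 = 5.794
Arc 5: start y=0.000, vy=5.794 → t=1.183, apex=1.713, x_land=70.169, impact vy=-5.794
  bounce: vy ← 0.71·5.794 = 4.114
Arc 6: start y=0.000, vy=4.114 → t=0.840, apex=0.864, x_land=75.021, impact vy=-4.114
  bounce: vy ← 0.71·4.114 = 2.921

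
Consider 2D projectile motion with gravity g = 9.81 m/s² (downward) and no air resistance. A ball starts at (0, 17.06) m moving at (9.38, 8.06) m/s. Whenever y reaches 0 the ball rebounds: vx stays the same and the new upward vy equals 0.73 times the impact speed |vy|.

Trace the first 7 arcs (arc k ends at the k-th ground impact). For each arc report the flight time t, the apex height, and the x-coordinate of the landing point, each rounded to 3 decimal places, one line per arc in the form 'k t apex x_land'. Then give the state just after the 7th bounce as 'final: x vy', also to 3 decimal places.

Arc 1: start y=17.060, vy=8.060 → t=2.860, apex=20.371, x_land=26.822, impact vy=-19.992
  bounce: vy ← 0.73·19.992 = 14.594
Arc 2: start y=0.000, vy=14.594 → t=2.975, apex=10.856, x_land=54.731, impact vy=-14.594
  bounce: vy ← 0.73·14.594 = 10.654
Arc 3: start y=0.000, vy=10.654 → t=2.172, apex=5.785, x_land=75.105, impact vy=-10.654
  bounce: vy ← 0.73·10.654 = 7.777
Arc 4: start y=0.000, vy=7.777 → t=1.586, apex=3.083, x_land=89.978, impact vy=-7.777
  bounce: vy ← 0.73·7.777 = 5.677
Arc 5: start y=0.000, vy=5.677 → t=1.157, apex=1.643, x_land=100.835, impact vy=-5.677
  bounce: vy ← 0.73·5.677 = 4.144
Arc 6: start y=0.000, vy=4.144 → t=0.845, apex=0.875, x_land=108.760, impact vy=-4.144
  bounce: vy ← 0.73·4.144 = 3.025
Arc 7: start y=0.000, vy=3.025 → t=0.617, apex=0.467, x_land=114.546, impact vy=-3.025
  bounce: vy ← 0.73·3.025 = 2.209

1 2.860 20.371 26.822
2 2.975 10.856 54.731
3 2.172 5.785 75.105
4 1.586 3.083 89.978
5 1.157 1.643 100.835
6 0.845 0.875 108.760
7 0.617 0.467 114.546
final: 114.546 2.209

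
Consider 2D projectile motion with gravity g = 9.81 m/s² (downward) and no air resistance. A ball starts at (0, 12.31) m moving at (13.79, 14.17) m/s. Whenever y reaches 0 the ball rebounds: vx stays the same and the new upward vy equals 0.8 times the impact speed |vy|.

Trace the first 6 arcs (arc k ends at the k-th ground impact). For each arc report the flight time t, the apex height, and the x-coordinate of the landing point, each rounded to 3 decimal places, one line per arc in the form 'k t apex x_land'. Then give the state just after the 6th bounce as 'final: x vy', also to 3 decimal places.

Arc 1: start y=12.310, vy=14.170 → t=3.588, apex=22.544, x_land=49.483, impact vy=-21.031
  bounce: vy ← 0.8·21.031 = 16.825
Arc 2: start y=0.000, vy=16.825 → t=3.430, apex=14.428, x_land=96.785, impact vy=-16.825
  bounce: vy ← 0.8·16.825 = 13.460
Arc 3: start y=0.000, vy=13.460 → t=2.744, apex=9.234, x_land=134.626, impact vy=-13.460
  bounce: vy ← 0.8·13.460 = 10.768
Arc 4: start y=0.000, vy=10.768 → t=2.195, apex=5.910, x_land=164.899, impact vy=-10.768
  bounce: vy ← 0.8·10.768 = 8.614
Arc 5: start y=0.000, vy=8.614 → t=1.756, apex=3.782, x_land=189.118, impact vy=-8.614
  bounce: vy ← 0.8·8.614 = 6.892
Arc 6: start y=0.000, vy=6.892 → t=1.405, apex=2.421, x_land=208.493, impact vy=-6.892
  bounce: vy ← 0.8·6.892 = 5.513

1 3.588 22.544 49.483
2 3.430 14.428 96.785
3 2.744 9.234 134.626
4 2.195 5.910 164.899
5 1.756 3.782 189.118
6 1.405 2.421 208.493
final: 208.493 5.513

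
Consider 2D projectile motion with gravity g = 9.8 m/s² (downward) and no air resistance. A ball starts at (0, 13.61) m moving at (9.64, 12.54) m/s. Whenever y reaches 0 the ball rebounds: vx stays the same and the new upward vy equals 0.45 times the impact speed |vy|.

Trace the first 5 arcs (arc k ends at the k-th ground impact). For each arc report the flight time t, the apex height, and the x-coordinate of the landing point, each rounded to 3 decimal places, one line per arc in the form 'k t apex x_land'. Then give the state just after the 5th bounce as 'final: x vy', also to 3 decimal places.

Arc 1: start y=13.610, vy=12.540 → t=3.381, apex=21.633, x_land=32.591, impact vy=-20.591
  bounce: vy ← 0.45·20.591 = 9.266
Arc 2: start y=0.000, vy=9.266 → t=1.891, apex=4.381, x_land=50.820, impact vy=-9.266
  bounce: vy ← 0.45·9.266 = 4.170
Arc 3: start y=0.000, vy=4.170 → t=0.851, apex=0.887, x_land=59.024, impact vy=-4.170
  bounce: vy ← 0.45·4.170 = 1.876
Arc 4: start y=0.000, vy=1.876 → t=0.383, apex=0.180, x_land=62.715, impact vy=-1.876
  bounce: vy ← 0.45·1.876 = 0.844
Arc 5: start y=0.000, vy=0.844 → t=0.172, apex=0.036, x_land=64.376, impact vy=-0.844
  bounce: vy ← 0.45·0.844 = 0.380

1 3.381 21.633 32.591
2 1.891 4.381 50.820
3 0.851 0.887 59.024
4 0.383 0.180 62.715
5 0.172 0.036 64.376
final: 64.376 0.380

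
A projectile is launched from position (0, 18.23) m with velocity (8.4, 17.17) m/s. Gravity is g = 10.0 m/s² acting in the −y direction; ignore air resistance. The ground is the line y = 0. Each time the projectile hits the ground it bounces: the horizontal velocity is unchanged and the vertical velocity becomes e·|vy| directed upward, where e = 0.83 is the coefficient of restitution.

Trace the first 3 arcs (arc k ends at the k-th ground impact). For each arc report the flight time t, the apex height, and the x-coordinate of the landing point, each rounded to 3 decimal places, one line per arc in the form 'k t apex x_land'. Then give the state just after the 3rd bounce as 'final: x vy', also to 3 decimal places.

1 4.285 32.970 35.993
2 4.263 22.713 71.800
3 3.538 15.647 101.519
final: 101.519 14.683

Arc 1: start y=18.230, vy=17.170 → t=4.285, apex=32.970, x_land=35.993, impact vy=-25.679
  bounce: vy ← 0.83·25.679 = 21.314
Arc 2: start y=0.000, vy=21.314 → t=4.263, apex=22.713, x_land=71.800, impact vy=-21.314
  bounce: vy ← 0.83·21.314 = 17.690
Arc 3: start y=0.000, vy=17.690 → t=3.538, apex=15.647, x_land=101.519, impact vy=-17.690
  bounce: vy ← 0.83·17.690 = 14.683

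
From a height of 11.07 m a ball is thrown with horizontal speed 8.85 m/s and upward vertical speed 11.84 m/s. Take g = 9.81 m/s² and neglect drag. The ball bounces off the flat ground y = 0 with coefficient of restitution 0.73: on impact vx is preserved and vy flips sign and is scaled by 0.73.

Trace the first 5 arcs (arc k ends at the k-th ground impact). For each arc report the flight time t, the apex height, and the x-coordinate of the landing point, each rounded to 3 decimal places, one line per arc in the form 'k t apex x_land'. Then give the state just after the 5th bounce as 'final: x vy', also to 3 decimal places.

1 3.134 18.215 27.736
2 2.814 9.707 52.635
3 2.054 5.173 70.812
4 1.499 2.757 84.081
5 1.095 1.469 93.767
final: 93.767 3.919

Arc 1: start y=11.070, vy=11.840 → t=3.134, apex=18.215, x_land=27.736, impact vy=-18.904
  bounce: vy ← 0.73·18.904 = 13.800
Arc 2: start y=0.000, vy=13.800 → t=2.814, apex=9.707, x_land=52.635, impact vy=-13.800
  bounce: vy ← 0.73·13.800 = 10.074
Arc 3: start y=0.000, vy=10.074 → t=2.054, apex=5.173, x_land=70.812, impact vy=-10.074
  bounce: vy ← 0.73·10.074 = 7.354
Arc 4: start y=0.000, vy=7.354 → t=1.499, apex=2.757, x_land=84.081, impact vy=-7.354
  bounce: vy ← 0.73·7.354 = 5.369
Arc 5: start y=0.000, vy=5.369 → t=1.095, apex=1.469, x_land=93.767, impact vy=-5.369
  bounce: vy ← 0.73·5.369 = 3.919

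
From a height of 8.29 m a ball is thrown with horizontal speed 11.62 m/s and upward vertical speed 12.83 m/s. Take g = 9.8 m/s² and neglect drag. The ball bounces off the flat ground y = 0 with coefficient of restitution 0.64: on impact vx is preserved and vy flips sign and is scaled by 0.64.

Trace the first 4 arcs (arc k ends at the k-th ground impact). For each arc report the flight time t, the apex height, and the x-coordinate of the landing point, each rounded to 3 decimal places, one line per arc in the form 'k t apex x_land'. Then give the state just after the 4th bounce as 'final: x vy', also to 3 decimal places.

Arc 1: start y=8.290, vy=12.830 → t=3.155, apex=16.688, x_land=36.657, impact vy=-18.086
  bounce: vy ← 0.64·18.086 = 11.575
Arc 2: start y=0.000, vy=11.575 → t=2.362, apex=6.836, x_land=64.106, impact vy=-11.575
  bounce: vy ← 0.64·11.575 = 7.408
Arc 3: start y=0.000, vy=7.408 → t=1.512, apex=2.800, x_land=81.673, impact vy=-7.408
  bounce: vy ← 0.64·7.408 = 4.741
Arc 4: start y=0.000, vy=4.741 → t=0.968, apex=1.147, x_land=92.917, impact vy=-4.741
  bounce: vy ← 0.64·4.741 = 3.034

1 3.155 16.688 36.657
2 2.362 6.836 64.106
3 1.512 2.800 81.673
4 0.968 1.147 92.917
final: 92.917 3.034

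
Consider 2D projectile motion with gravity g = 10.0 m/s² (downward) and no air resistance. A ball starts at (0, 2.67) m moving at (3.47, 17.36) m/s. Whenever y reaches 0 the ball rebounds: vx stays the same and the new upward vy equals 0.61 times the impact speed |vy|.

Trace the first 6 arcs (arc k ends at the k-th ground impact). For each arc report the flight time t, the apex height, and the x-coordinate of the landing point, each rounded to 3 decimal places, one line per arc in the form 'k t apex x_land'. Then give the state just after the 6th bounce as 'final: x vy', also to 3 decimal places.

1 3.620 17.738 12.560
2 2.298 6.600 20.534
3 1.402 2.456 25.398
4 0.855 0.914 28.365
5 0.522 0.340 30.174
6 0.318 0.127 31.278
final: 31.278 0.970

Arc 1: start y=2.670, vy=17.360 → t=3.620, apex=17.738, x_land=12.560, impact vy=-18.835
  bounce: vy ← 0.61·18.835 = 11.490
Arc 2: start y=0.000, vy=11.490 → t=2.298, apex=6.600, x_land=20.534, impact vy=-11.490
  bounce: vy ← 0.61·11.490 = 7.009
Arc 3: start y=0.000, vy=7.009 → t=1.402, apex=2.456, x_land=25.398, impact vy=-7.009
  bounce: vy ← 0.61·7.009 = 4.275
Arc 4: start y=0.000, vy=4.275 → t=0.855, apex=0.914, x_land=28.365, impact vy=-4.275
  bounce: vy ← 0.61·4.275 = 2.608
Arc 5: start y=0.000, vy=2.608 → t=0.522, apex=0.340, x_land=30.174, impact vy=-2.608
  bounce: vy ← 0.61·2.608 = 1.591
Arc 6: start y=0.000, vy=1.591 → t=0.318, apex=0.127, x_land=31.278, impact vy=-1.591
  bounce: vy ← 0.61·1.591 = 0.970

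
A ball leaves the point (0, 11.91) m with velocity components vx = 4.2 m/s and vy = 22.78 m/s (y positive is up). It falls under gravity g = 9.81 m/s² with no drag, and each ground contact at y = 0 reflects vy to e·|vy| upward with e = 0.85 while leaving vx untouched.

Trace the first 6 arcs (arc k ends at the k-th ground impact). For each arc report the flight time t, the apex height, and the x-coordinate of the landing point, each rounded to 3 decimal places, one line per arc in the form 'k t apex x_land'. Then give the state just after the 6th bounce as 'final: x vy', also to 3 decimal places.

1 5.119 38.359 21.498
2 4.754 27.714 41.465
3 4.041 20.024 58.437
4 3.435 14.467 72.863
5 2.920 10.452 85.125
6 2.482 7.552 95.548
final: 95.548 10.347

Arc 1: start y=11.910, vy=22.780 → t=5.119, apex=38.359, x_land=21.498, impact vy=-27.434
  bounce: vy ← 0.85·27.434 = 23.319
Arc 2: start y=0.000, vy=23.319 → t=4.754, apex=27.714, x_land=41.465, impact vy=-23.319
  bounce: vy ← 0.85·23.319 = 19.821
Arc 3: start y=0.000, vy=19.821 → t=4.041, apex=20.024, x_land=58.437, impact vy=-19.821
  bounce: vy ← 0.85·19.821 = 16.848
Arc 4: start y=0.000, vy=16.848 → t=3.435, apex=14.467, x_land=72.863, impact vy=-16.848
  bounce: vy ← 0.85·16.848 = 14.321
Arc 5: start y=0.000, vy=14.321 → t=2.920, apex=10.452, x_land=85.125, impact vy=-14.321
  bounce: vy ← 0.85·14.321 = 12.172
Arc 6: start y=0.000, vy=12.172 → t=2.482, apex=7.552, x_land=95.548, impact vy=-12.172
  bounce: vy ← 0.85·12.172 = 10.347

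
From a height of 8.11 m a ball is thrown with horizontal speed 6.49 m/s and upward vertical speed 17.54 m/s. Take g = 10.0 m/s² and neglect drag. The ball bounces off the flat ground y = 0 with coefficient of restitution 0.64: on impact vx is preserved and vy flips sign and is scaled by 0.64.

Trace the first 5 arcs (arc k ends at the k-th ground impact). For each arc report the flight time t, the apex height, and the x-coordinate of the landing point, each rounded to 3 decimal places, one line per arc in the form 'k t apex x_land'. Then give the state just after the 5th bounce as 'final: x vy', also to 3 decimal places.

Arc 1: start y=8.110, vy=17.540 → t=3.922, apex=23.493, x_land=25.451, impact vy=-21.676
  bounce: vy ← 0.64·21.676 = 13.873
Arc 2: start y=0.000, vy=13.873 → t=2.775, apex=9.623, x_land=43.458, impact vy=-13.873
  bounce: vy ← 0.64·13.873 = 8.879
Arc 3: start y=0.000, vy=8.879 → t=1.776, apex=3.941, x_land=54.982, impact vy=-8.879
  bounce: vy ← 0.64·8.879 = 5.682
Arc 4: start y=0.000, vy=5.682 → t=1.136, apex=1.614, x_land=62.358, impact vy=-5.682
  bounce: vy ← 0.64·5.682 = 3.637
Arc 5: start y=0.000, vy=3.637 → t=0.727, apex=0.661, x_land=67.078, impact vy=-3.637
  bounce: vy ← 0.64·3.637 = 2.327

1 3.922 23.493 25.451
2 2.775 9.623 43.458
3 1.776 3.941 54.982
4 1.136 1.614 62.358
5 0.727 0.661 67.078
final: 67.078 2.327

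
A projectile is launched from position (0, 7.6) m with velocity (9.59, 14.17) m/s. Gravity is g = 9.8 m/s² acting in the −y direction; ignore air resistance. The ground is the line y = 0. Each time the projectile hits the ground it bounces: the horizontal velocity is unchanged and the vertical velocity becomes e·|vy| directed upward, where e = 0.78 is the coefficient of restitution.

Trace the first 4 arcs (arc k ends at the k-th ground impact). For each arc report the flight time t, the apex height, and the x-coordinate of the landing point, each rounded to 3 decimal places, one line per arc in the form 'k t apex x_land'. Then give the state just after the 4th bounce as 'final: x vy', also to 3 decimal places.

1 3.354 17.844 32.167
2 2.977 10.856 60.716
3 2.322 6.605 82.985
4 1.811 4.019 100.354
final: 100.354 6.922

Arc 1: start y=7.600, vy=14.170 → t=3.354, apex=17.844, x_land=32.167, impact vy=-18.702
  bounce: vy ← 0.78·18.702 = 14.587
Arc 2: start y=0.000, vy=14.587 → t=2.977, apex=10.856, x_land=60.716, impact vy=-14.587
  bounce: vy ← 0.78·14.587 = 11.378
Arc 3: start y=0.000, vy=11.378 → t=2.322, apex=6.605, x_land=82.985, impact vy=-11.378
  bounce: vy ← 0.78·11.378 = 8.875
Arc 4: start y=0.000, vy=8.875 → t=1.811, apex=4.019, x_land=100.354, impact vy=-8.875
  bounce: vy ← 0.78·8.875 = 6.922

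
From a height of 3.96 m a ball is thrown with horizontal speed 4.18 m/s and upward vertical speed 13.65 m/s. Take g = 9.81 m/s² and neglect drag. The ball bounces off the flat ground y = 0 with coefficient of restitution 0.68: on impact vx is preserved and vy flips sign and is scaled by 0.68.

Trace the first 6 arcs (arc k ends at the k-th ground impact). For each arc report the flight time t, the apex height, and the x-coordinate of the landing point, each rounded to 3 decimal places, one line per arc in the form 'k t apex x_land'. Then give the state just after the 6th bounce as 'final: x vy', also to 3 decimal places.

1 3.048 13.457 12.740
2 2.253 6.222 22.156
3 1.532 2.877 28.558
4 1.042 1.330 32.912
5 0.708 0.615 35.873
6 0.482 0.284 37.886
final: 37.886 1.606

Arc 1: start y=3.960, vy=13.650 → t=3.048, apex=13.457, x_land=12.740, impact vy=-16.249
  bounce: vy ← 0.68·16.249 = 11.049
Arc 2: start y=0.000, vy=11.049 → t=2.253, apex=6.222, x_land=22.156, impact vy=-11.049
  bounce: vy ← 0.68·11.049 = 7.513
Arc 3: start y=0.000, vy=7.513 → t=1.532, apex=2.877, x_land=28.558, impact vy=-7.513
  bounce: vy ← 0.68·7.513 = 5.109
Arc 4: start y=0.000, vy=5.109 → t=1.042, apex=1.330, x_land=32.912, impact vy=-5.109
  bounce: vy ← 0.68·5.109 = 3.474
Arc 5: start y=0.000, vy=3.474 → t=0.708, apex=0.615, x_land=35.873, impact vy=-3.474
  bounce: vy ← 0.68·3.474 = 2.362
Arc 6: start y=0.000, vy=2.362 → t=0.482, apex=0.284, x_land=37.886, impact vy=-2.362
  bounce: vy ← 0.68·2.362 = 1.606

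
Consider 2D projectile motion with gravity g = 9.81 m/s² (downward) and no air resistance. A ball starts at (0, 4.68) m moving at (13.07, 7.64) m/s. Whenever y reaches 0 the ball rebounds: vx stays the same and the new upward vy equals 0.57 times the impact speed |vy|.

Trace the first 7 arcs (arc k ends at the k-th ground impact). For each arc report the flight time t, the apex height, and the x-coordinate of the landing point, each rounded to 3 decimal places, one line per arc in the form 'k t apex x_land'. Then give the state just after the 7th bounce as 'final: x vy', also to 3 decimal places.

1 2.028 7.655 26.507
2 1.424 2.487 45.120
3 0.812 0.808 55.730
4 0.463 0.263 61.778
5 0.264 0.085 65.225
6 0.150 0.028 67.190
7 0.086 0.009 68.310
final: 68.310 0.240

Arc 1: start y=4.680, vy=7.640 → t=2.028, apex=7.655, x_land=26.507, impact vy=-12.255
  bounce: vy ← 0.57·12.255 = 6.985
Arc 2: start y=0.000, vy=6.985 → t=1.424, apex=2.487, x_land=45.120, impact vy=-6.985
  bounce: vy ← 0.57·6.985 = 3.982
Arc 3: start y=0.000, vy=3.982 → t=0.812, apex=0.808, x_land=55.730, impact vy=-3.982
  bounce: vy ← 0.57·3.982 = 2.270
Arc 4: start y=0.000, vy=2.270 → t=0.463, apex=0.263, x_land=61.778, impact vy=-2.270
  bounce: vy ← 0.57·2.270 = 1.294
Arc 5: start y=0.000, vy=1.294 → t=0.264, apex=0.085, x_land=65.225, impact vy=-1.294
  bounce: vy ← 0.57·1.294 = 0.737
Arc 6: start y=0.000, vy=0.737 → t=0.150, apex=0.028, x_land=67.190, impact vy=-0.737
  bounce: vy ← 0.57·0.737 = 0.420
Arc 7: start y=0.000, vy=0.420 → t=0.086, apex=0.009, x_land=68.310, impact vy=-0.420
  bounce: vy ← 0.57·0.420 = 0.240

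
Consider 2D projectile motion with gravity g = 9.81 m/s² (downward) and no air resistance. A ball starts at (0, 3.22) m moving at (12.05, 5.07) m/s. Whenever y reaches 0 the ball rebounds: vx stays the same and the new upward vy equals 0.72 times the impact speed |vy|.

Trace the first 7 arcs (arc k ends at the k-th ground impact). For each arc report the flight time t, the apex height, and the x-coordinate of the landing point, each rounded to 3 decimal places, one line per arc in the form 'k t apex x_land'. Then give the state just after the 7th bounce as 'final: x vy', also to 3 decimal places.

Arc 1: start y=3.220, vy=5.070 → t=1.478, apex=4.530, x_land=17.808, impact vy=-9.428
  bounce: vy ← 0.72·9.428 = 6.788
Arc 2: start y=0.000, vy=6.788 → t=1.384, apex=2.348, x_land=34.484, impact vy=-6.788
  bounce: vy ← 0.72·6.788 = 4.887
Arc 3: start y=0.000, vy=4.887 → t=0.996, apex=1.217, x_land=46.490, impact vy=-4.887
  bounce: vy ← 0.72·4.887 = 3.519
Arc 4: start y=0.000, vy=3.519 → t=0.717, apex=0.631, x_land=55.135, impact vy=-3.519
  bounce: vy ← 0.72·3.519 = 2.534
Arc 5: start y=0.000, vy=2.534 → t=0.517, apex=0.327, x_land=61.359, impact vy=-2.534
  bounce: vy ← 0.72·2.534 = 1.824
Arc 6: start y=0.000, vy=1.824 → t=0.372, apex=0.170, x_land=65.841, impact vy=-1.824
  bounce: vy ← 0.72·1.824 = 1.313
Arc 7: start y=0.000, vy=1.313 → t=0.268, apex=0.088, x_land=69.067, impact vy=-1.313
  bounce: vy ← 0.72·1.313 = 0.946

1 1.478 4.530 17.808
2 1.384 2.348 34.484
3 0.996 1.217 46.490
4 0.717 0.631 55.135
5 0.517 0.327 61.359
6 0.372 0.170 65.841
7 0.268 0.088 69.067
final: 69.067 0.946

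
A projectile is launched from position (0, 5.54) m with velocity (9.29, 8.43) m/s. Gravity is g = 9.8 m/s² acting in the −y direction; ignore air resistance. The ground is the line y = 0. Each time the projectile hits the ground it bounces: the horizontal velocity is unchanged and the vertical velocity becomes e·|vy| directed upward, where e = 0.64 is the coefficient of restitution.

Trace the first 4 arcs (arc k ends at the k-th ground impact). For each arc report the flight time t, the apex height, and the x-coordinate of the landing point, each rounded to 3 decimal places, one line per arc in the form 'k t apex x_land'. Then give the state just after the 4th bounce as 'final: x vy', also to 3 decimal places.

Arc 1: start y=5.540, vy=8.430 → t=2.228, apex=9.166, x_land=20.697, impact vy=-13.403
  bounce: vy ← 0.64·13.403 = 8.578
Arc 2: start y=0.000, vy=8.578 → t=1.751, apex=3.754, x_land=36.961, impact vy=-8.578
  bounce: vy ← 0.64·8.578 = 5.490
Arc 3: start y=0.000, vy=5.490 → t=1.120, apex=1.538, x_land=47.369, impact vy=-5.490
  bounce: vy ← 0.64·5.490 = 3.514
Arc 4: start y=0.000, vy=3.514 → t=0.717, apex=0.630, x_land=54.031, impact vy=-3.514
  bounce: vy ← 0.64·3.514 = 2.249

1 2.228 9.166 20.697
2 1.751 3.754 36.961
3 1.120 1.538 47.369
4 0.717 0.630 54.031
final: 54.031 2.249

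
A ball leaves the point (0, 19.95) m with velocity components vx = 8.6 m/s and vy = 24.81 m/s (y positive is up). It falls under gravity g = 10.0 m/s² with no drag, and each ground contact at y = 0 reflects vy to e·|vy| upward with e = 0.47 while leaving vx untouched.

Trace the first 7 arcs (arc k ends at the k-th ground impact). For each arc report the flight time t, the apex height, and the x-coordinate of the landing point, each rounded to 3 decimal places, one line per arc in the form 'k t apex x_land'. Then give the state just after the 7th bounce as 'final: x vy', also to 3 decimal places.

1 5.666 50.727 48.729
2 2.994 11.206 74.478
3 1.407 2.475 86.580
4 0.661 0.547 92.268
5 0.311 0.121 94.941
6 0.146 0.027 96.198
7 0.069 0.006 96.788
final: 96.788 0.161

Arc 1: start y=19.950, vy=24.810 → t=5.666, apex=50.727, x_land=48.729, impact vy=-31.852
  bounce: vy ← 0.47·31.852 = 14.970
Arc 2: start y=0.000, vy=14.970 → t=2.994, apex=11.206, x_land=74.478, impact vy=-14.970
  bounce: vy ← 0.47·14.970 = 7.036
Arc 3: start y=0.000, vy=7.036 → t=1.407, apex=2.475, x_land=86.580, impact vy=-7.036
  bounce: vy ← 0.47·7.036 = 3.307
Arc 4: start y=0.000, vy=3.307 → t=0.661, apex=0.547, x_land=92.268, impact vy=-3.307
  bounce: vy ← 0.47·3.307 = 1.554
Arc 5: start y=0.000, vy=1.554 → t=0.311, apex=0.121, x_land=94.941, impact vy=-1.554
  bounce: vy ← 0.47·1.554 = 0.731
Arc 6: start y=0.000, vy=0.731 → t=0.146, apex=0.027, x_land=96.198, impact vy=-0.731
  bounce: vy ← 0.47·0.731 = 0.343
Arc 7: start y=0.000, vy=0.343 → t=0.069, apex=0.006, x_land=96.788, impact vy=-0.343
  bounce: vy ← 0.47·0.343 = 0.161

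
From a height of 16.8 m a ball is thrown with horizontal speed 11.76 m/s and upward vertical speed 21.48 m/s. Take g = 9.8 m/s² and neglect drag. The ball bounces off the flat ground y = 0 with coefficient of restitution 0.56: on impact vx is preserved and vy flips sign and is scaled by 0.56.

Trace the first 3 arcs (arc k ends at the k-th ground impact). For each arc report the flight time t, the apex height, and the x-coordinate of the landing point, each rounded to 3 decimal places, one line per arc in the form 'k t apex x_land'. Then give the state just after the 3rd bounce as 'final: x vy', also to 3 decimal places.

Arc 1: start y=16.800, vy=21.480 → t=5.061, apex=40.340, x_land=59.519, impact vy=-28.119
  bounce: vy ← 0.56·28.119 = 15.747
Arc 2: start y=0.000, vy=15.747 → t=3.214, apex=12.651, x_land=97.310, impact vy=-15.747
  bounce: vy ← 0.56·15.747 = 8.818
Arc 3: start y=0.000, vy=8.818 → t=1.800, apex=3.967, x_land=118.474, impact vy=-8.818
  bounce: vy ← 0.56·8.818 = 4.938

1 5.061 40.340 59.519
2 3.214 12.651 97.310
3 1.800 3.967 118.474
final: 118.474 4.938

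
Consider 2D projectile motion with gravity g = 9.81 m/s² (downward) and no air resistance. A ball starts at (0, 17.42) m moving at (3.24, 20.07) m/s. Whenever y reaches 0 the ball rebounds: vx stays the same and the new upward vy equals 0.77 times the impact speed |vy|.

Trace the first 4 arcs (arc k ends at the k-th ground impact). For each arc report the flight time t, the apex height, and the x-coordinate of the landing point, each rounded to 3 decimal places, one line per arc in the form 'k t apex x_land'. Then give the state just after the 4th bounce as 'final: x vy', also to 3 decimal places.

1 4.827 37.950 15.641
2 4.284 22.501 29.520
3 3.298 13.341 40.206
4 2.540 7.910 48.435
final: 48.435 9.592

Arc 1: start y=17.420, vy=20.070 → t=4.827, apex=37.950, x_land=15.641, impact vy=-27.287
  bounce: vy ← 0.77·27.287 = 21.011
Arc 2: start y=0.000, vy=21.011 → t=4.284, apex=22.501, x_land=29.520, impact vy=-21.011
  bounce: vy ← 0.77·21.011 = 16.179
Arc 3: start y=0.000, vy=16.179 → t=3.298, apex=13.341, x_land=40.206, impact vy=-16.179
  bounce: vy ← 0.77·16.179 = 12.457
Arc 4: start y=0.000, vy=12.457 → t=2.540, apex=7.910, x_land=48.435, impact vy=-12.457
  bounce: vy ← 0.77·12.457 = 9.592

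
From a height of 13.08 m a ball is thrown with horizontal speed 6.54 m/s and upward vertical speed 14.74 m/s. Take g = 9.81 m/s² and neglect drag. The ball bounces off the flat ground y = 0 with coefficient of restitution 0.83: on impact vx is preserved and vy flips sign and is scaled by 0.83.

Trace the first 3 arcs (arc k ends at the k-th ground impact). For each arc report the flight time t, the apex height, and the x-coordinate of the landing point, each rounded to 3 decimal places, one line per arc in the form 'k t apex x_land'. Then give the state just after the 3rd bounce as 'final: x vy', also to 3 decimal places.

Arc 1: start y=13.080, vy=14.740 → t=3.722, apex=24.154, x_land=24.339, impact vy=-21.769
  bounce: vy ← 0.83·21.769 = 18.068
Arc 2: start y=0.000, vy=18.068 → t=3.684, apex=16.640, x_land=48.431, impact vy=-18.068
  bounce: vy ← 0.83·18.068 = 14.997
Arc 3: start y=0.000, vy=14.997 → t=3.057, apex=11.463, x_land=68.426, impact vy=-14.997
  bounce: vy ← 0.83·14.997 = 12.447

1 3.722 24.154 24.339
2 3.684 16.640 48.431
3 3.057 11.463 68.426
final: 68.426 12.447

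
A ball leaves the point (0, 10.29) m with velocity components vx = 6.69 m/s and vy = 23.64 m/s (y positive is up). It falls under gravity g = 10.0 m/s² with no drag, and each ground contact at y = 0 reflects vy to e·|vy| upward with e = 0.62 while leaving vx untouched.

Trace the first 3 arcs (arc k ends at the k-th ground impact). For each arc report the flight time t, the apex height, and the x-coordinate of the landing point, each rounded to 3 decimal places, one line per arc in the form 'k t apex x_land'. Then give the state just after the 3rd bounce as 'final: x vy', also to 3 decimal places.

1 5.129 38.232 34.315
2 3.429 14.697 57.254
3 2.126 5.649 71.476
final: 71.476 6.590

Arc 1: start y=10.290, vy=23.640 → t=5.129, apex=38.232, x_land=34.315, impact vy=-27.652
  bounce: vy ← 0.62·27.652 = 17.144
Arc 2: start y=0.000, vy=17.144 → t=3.429, apex=14.697, x_land=57.254, impact vy=-17.144
  bounce: vy ← 0.62·17.144 = 10.630
Arc 3: start y=0.000, vy=10.630 → t=2.126, apex=5.649, x_land=71.476, impact vy=-10.630
  bounce: vy ← 0.62·10.630 = 6.590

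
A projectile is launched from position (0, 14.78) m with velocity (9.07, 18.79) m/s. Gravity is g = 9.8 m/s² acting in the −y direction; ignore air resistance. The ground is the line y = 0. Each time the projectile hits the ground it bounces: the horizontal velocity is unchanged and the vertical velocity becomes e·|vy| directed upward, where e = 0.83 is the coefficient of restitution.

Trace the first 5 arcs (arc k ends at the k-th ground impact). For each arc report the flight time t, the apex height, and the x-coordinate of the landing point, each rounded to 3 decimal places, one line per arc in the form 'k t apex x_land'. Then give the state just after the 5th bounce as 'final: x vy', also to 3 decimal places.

Arc 1: start y=14.780, vy=18.790 → t=4.504, apex=32.793, x_land=40.854, impact vy=-25.353
  bounce: vy ← 0.83·25.353 = 21.043
Arc 2: start y=0.000, vy=21.043 → t=4.294, apex=22.591, x_land=79.805, impact vy=-21.043
  bounce: vy ← 0.83·21.043 = 17.465
Arc 3: start y=0.000, vy=17.465 → t=3.564, apex=15.563, x_land=112.133, impact vy=-17.465
  bounce: vy ← 0.83·17.465 = 14.496
Arc 4: start y=0.000, vy=14.496 → t=2.958, apex=10.722, x_land=138.966, impact vy=-14.496
  bounce: vy ← 0.83·14.496 = 12.032
Arc 5: start y=0.000, vy=12.032 → t=2.455, apex=7.386, x_land=161.238, impact vy=-12.032
  bounce: vy ← 0.83·12.032 = 9.986

1 4.504 32.793 40.854
2 4.294 22.591 79.805
3 3.564 15.563 112.133
4 2.958 10.722 138.966
5 2.455 7.386 161.238
final: 161.238 9.986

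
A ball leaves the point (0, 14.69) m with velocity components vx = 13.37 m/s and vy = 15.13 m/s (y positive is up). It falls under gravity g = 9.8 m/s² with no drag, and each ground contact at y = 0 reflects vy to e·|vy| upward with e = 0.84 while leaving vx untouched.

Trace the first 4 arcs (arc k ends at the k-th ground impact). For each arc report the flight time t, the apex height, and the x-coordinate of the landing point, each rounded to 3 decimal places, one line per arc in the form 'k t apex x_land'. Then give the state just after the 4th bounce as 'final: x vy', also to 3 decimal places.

Arc 1: start y=14.690, vy=15.130 → t=3.864, apex=26.369, x_land=51.657, impact vy=-22.734
  bounce: vy ← 0.84·22.734 = 19.097
Arc 2: start y=0.000, vy=19.097 → t=3.897, apex=18.606, x_land=103.764, impact vy=-19.097
  bounce: vy ← 0.84·19.097 = 16.041
Arc 3: start y=0.000, vy=16.041 → t=3.274, apex=13.129, x_land=147.534, impact vy=-16.041
  bounce: vy ← 0.84·16.041 = 13.475
Arc 4: start y=0.000, vy=13.475 → t=2.750, apex=9.264, x_land=184.300, impact vy=-13.475
  bounce: vy ← 0.84·13.475 = 11.319

1 3.864 26.369 51.657
2 3.897 18.606 103.764
3 3.274 13.129 147.534
4 2.750 9.264 184.300
final: 184.300 11.319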